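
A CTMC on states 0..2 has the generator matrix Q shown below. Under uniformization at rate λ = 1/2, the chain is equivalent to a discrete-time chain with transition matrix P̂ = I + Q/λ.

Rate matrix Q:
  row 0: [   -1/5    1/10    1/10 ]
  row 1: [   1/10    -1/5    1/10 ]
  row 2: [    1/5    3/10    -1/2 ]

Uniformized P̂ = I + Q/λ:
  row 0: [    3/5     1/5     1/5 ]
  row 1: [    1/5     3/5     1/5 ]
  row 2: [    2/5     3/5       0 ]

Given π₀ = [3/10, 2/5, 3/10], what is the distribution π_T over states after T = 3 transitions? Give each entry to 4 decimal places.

t=0: π = [0.3000, 0.4000, 0.3000]
t=1: π = [0.3800, 0.4800, 0.1400]
t=2: π = [0.3800, 0.4480, 0.1720]
t=3: π = [0.3864, 0.4480, 0.1656]

π = [0.3864, 0.4480, 0.1656]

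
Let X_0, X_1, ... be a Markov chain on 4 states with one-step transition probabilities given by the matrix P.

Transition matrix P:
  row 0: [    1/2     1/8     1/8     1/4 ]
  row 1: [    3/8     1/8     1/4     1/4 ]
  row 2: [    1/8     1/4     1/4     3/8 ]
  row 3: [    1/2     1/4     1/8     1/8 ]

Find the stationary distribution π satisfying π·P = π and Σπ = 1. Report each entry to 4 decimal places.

Balance equations π_j = Σ_i π_i·P[i][j]:
  π_0 = 1/2·π_0 + 3/8·π_1 + 1/8·π_2 + 1/2·π_3
  π_1 = 1/8·π_0 + 1/8·π_1 + 1/4·π_2 + 1/4·π_3
  π_2 = 1/8·π_0 + 1/4·π_1 + 1/4·π_2 + 1/8·π_3
  normalize: π_0 + π_1 + π_2 + π_3 = 1
Solving the linear system gives exactly π = [205/494, 87/494, 83/494, 119/494].

π = [0.4150, 0.1761, 0.1680, 0.2409]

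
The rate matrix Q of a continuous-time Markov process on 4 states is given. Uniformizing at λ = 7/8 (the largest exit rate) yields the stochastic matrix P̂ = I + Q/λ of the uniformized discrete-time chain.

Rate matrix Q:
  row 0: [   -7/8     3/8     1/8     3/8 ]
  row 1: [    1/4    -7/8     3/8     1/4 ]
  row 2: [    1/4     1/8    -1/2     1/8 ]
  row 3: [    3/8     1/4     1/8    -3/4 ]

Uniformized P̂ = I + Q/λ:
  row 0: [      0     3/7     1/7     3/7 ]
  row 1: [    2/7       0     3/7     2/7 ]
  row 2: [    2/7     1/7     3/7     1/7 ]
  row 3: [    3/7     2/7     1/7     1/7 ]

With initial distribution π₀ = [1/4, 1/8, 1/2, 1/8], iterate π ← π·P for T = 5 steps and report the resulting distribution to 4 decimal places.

π = [0.2493, 0.2182, 0.2872, 0.2453]

t=0: π = [0.2500, 0.1250, 0.5000, 0.1250]
t=1: π = [0.2321, 0.2143, 0.3214, 0.2321]
t=2: π = [0.2526, 0.2117, 0.2959, 0.2398]
t=3: π = [0.2478, 0.2190, 0.2879, 0.2453]
t=4: π = [0.2499, 0.2174, 0.2877, 0.2450]
t=5: π = [0.2493, 0.2182, 0.2872, 0.2453]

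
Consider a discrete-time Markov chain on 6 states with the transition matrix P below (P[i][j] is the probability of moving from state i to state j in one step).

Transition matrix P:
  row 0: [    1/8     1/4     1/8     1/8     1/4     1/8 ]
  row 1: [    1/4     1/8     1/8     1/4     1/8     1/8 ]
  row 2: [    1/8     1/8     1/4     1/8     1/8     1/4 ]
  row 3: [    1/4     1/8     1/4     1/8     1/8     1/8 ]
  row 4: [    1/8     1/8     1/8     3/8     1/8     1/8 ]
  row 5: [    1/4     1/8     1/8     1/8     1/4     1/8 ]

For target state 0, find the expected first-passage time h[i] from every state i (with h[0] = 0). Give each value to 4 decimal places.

First-step conditioning: h[0] = 0; for i ≠ 0, h[i] = 1 + Σ_k P[i][k]·h[k].
  h[1] = 1 + 1/8·h[1] + 1/8·h[2] + 1/4·h[3] + 1/8·h[4] + 1/8·h[5]
  h[2] = 1 + 1/8·h[1] + 1/4·h[2] + 1/8·h[3] + 1/8·h[4] + 1/4·h[5]
  h[3] = 1 + 1/8·h[1] + 1/4·h[2] + 1/8·h[3] + 1/8·h[4] + 1/8·h[5]
  h[4] = 1 + 1/8·h[1] + 1/8·h[2] + 3/8·h[3] + 1/8·h[4] + 1/8·h[5]
  h[5] = 1 + 1/8·h[1] + 1/8·h[2] + 1/8·h[3] + 1/4·h[4] + 1/8·h[5]
Solving the 5×5 linear system over states ≠ 0 gives exactly h = [0, 32824/6913, 37504/6913, 33344/6913, 36992/6913, 33280/6913] (h[0] = 0 is the target).

h = [0.0000, 4.7482, 5.4251, 4.8234, 5.3511, 4.8141]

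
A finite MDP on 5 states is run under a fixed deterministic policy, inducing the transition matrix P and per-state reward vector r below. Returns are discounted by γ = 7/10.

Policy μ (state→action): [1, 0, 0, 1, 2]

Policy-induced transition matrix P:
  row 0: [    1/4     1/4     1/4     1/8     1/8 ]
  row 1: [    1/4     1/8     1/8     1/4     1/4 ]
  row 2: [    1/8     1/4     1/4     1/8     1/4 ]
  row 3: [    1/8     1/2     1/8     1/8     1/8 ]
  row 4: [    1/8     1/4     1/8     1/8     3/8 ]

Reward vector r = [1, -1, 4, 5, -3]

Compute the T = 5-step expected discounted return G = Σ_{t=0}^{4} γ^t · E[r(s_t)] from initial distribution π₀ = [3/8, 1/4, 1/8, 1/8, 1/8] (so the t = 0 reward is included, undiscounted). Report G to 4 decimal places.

t=0: π = [0.3750, 0.2500, 0.1250, 0.1250, 0.1250], E[r] = 0.8750, γ^t·E[r] = 0.875000, running G = 0.875000
t=1: π = [0.2031, 0.2500, 0.1875, 0.1563, 0.2031], E[r] = 0.8750, γ^t·E[r] = 0.612500, running G = 1.487500
t=2: π = [0.1816, 0.2578, 0.1738, 0.1563, 0.2305], E[r] = 0.7090, γ^t·E[r] = 0.347402, running G = 1.834902
t=3: π = [0.1799, 0.2568, 0.1694, 0.1572, 0.2366], E[r] = 0.6772, γ^t·E[r] = 0.232295, running G = 2.067198
t=4: π = [0.1796, 0.2572, 0.1687, 0.1571, 0.2374], E[r] = 0.6703, γ^t·E[r] = 0.160943, running G = 2.228141

G = 2.2281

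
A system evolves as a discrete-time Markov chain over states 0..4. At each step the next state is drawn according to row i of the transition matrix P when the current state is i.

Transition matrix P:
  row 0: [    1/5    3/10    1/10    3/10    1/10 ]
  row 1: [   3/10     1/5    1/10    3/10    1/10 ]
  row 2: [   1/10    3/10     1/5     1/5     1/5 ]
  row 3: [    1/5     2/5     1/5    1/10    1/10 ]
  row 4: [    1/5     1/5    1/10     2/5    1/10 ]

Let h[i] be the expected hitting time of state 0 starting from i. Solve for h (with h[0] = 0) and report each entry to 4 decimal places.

h = [0.0000, 4.2357, 5.1809, 4.6674, 4.7025]

First-step conditioning: h[0] = 0; for i ≠ 0, h[i] = 1 + Σ_k P[i][k]·h[k].
  h[1] = 1 + 1/5·h[1] + 1/10·h[2] + 3/10·h[3] + 1/10·h[4]
  h[2] = 1 + 3/10·h[1] + 1/5·h[2] + 1/5·h[3] + 1/5·h[4]
  h[3] = 1 + 2/5·h[1] + 1/5·h[2] + 1/10·h[3] + 1/10·h[4]
  h[4] = 1 + 1/5·h[1] + 1/10·h[2] + 2/5·h[3] + 1/10·h[4]
Solving the 4×4 linear system over states ≠ 0 gives exactly h = [0, 3630/857, 4440/857, 4000/857, 4030/857] (h[0] = 0 is the target).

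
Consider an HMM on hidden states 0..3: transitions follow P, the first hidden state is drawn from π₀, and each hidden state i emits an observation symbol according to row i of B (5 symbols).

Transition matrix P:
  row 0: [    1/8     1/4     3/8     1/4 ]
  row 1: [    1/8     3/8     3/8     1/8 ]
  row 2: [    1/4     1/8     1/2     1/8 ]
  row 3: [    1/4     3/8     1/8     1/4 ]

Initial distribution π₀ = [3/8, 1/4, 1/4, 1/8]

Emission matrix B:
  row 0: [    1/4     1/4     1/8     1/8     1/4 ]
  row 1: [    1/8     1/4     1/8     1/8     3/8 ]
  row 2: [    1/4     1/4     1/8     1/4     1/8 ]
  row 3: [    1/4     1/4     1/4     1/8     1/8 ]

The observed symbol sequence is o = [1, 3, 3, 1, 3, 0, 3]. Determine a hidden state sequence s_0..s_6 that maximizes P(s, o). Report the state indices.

t=0: δ = [9.375e-02, 6.250e-02, 6.250e-02, 3.125e-02]  (obs o_0=1)
t=1: δ = [1.953e-03, 2.930e-03, 8.789e-03, 2.930e-03]  ψ = [2, 0, 0, 0]  (obs o_1=3)
t=2: δ = [2.747e-04, 1.373e-04, 1.099e-03, 1.373e-04]  ψ = [2, 1, 2, 2]  (obs o_2=3)
t=3: δ = [6.866e-05, 3.433e-05, 1.373e-04, 3.433e-05]  ψ = [2, 2, 2, 2]  (obs o_3=1)
t=4: δ = [4.292e-06, 2.146e-06, 1.717e-05, 2.146e-06]  ψ = [2, 0, 2, 0]  (obs o_4=3)
t=5: δ = [1.073e-06, 2.682e-07, 2.146e-06, 5.364e-07]  ψ = [2, 2, 2, 2]  (obs o_5=0)
t=6: δ = [6.706e-08, 3.353e-08, 2.682e-07, 3.353e-08]  ψ = [2, 0, 2, 0]  (obs o_6=3)
backtrack: best end state = 2; path = [0, 2, 2, 2, 2, 2, 2]

path = [0, 2, 2, 2, 2, 2, 2]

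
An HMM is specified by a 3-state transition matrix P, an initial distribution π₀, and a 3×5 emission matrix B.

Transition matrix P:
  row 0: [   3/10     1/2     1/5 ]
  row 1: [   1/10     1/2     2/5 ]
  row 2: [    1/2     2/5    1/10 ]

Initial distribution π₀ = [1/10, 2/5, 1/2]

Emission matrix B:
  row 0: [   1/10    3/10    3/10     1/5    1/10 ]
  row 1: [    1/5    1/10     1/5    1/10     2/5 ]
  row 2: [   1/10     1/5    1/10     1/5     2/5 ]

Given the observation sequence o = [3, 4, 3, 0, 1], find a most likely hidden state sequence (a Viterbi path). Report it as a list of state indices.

t=0: δ = [2.000e-02, 4.000e-02, 1.000e-01]  (obs o_0=3)
t=1: δ = [5.000e-03, 1.600e-02, 6.400e-03]  ψ = [2, 2, 1]  (obs o_1=4)
t=2: δ = [6.400e-04, 8.000e-04, 1.280e-03]  ψ = [2, 1, 1]  (obs o_2=3)
t=3: δ = [6.400e-05, 1.024e-04, 3.200e-05]  ψ = [2, 2, 1]  (obs o_3=0)
t=4: δ = [5.760e-06, 5.120e-06, 8.192e-06]  ψ = [0, 1, 1]  (obs o_4=1)
backtrack: best end state = 2; path = [2, 1, 2, 1, 2]

path = [2, 1, 2, 1, 2]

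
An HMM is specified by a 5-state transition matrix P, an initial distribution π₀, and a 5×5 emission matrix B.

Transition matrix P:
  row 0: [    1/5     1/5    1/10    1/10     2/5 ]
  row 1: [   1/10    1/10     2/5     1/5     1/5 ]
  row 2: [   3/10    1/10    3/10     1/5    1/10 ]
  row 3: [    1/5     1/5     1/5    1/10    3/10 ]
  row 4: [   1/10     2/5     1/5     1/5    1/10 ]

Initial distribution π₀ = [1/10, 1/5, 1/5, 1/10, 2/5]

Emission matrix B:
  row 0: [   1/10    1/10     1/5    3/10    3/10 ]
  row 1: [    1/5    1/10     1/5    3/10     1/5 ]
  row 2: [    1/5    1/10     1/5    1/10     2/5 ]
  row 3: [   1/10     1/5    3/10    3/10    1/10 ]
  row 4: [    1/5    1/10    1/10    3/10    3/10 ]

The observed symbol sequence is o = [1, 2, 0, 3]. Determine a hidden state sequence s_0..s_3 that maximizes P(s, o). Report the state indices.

t=0: δ = [1.000e-02, 2.000e-02, 2.000e-02, 2.000e-02, 4.000e-02]  (obs o_0=1)
t=1: δ = [1.200e-03, 3.200e-03, 1.600e-03, 2.400e-03, 6.000e-04]  ψ = [2, 4, 1, 4, 3]  (obs o_1=2)
t=2: δ = [4.800e-05, 9.600e-05, 2.560e-04, 6.400e-05, 1.440e-04]  ψ = [2, 3, 1, 1, 3]  (obs o_2=0)
t=3: δ = [2.304e-05, 1.728e-05, 7.680e-06, 1.536e-05, 7.680e-06]  ψ = [2, 4, 2, 2, 2]  (obs o_3=3)
backtrack: best end state = 0; path = [4, 1, 2, 0]

path = [4, 1, 2, 0]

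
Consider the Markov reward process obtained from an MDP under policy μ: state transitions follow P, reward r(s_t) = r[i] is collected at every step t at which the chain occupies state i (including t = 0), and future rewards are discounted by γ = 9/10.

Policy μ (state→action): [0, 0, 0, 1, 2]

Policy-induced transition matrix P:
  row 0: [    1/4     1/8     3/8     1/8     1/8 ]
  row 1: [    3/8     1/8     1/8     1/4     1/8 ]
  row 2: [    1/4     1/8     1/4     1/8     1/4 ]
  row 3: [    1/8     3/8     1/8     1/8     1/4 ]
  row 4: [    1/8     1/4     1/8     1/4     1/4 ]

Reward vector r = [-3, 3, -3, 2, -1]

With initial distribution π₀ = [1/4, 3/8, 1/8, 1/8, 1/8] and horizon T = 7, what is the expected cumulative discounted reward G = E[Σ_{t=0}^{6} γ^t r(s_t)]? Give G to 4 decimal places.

t=0: π = [0.2500, 0.3750, 0.1250, 0.1250, 0.1250], E[r] = 0.1250, γ^t·E[r] = 0.125000, running G = 0.125000
t=1: π = [0.2656, 0.1719, 0.2031, 0.1875, 0.1719], E[r] = -0.6875, γ^t·E[r] = -0.618750, running G = -0.493750
t=2: π = [0.2266, 0.1934, 0.2168, 0.1680, 0.1953], E[r] = -0.6094, γ^t·E[r] = -0.493594, running G = -0.987344
t=3: π = [0.2288, 0.1914, 0.2087, 0.1736, 0.1975], E[r] = -0.5886, γ^t·E[r] = -0.429106, running G = -1.416450
t=4: π = [0.2275, 0.1931, 0.2083, 0.1736, 0.1975], E[r] = -0.5785, γ^t·E[r] = -0.379528, running G = -1.795978
t=5: π = [0.2277, 0.1931, 0.2079, 0.1738, 0.1974], E[r] = -0.5775, γ^t·E[r] = -0.341021, running G = -2.136999
t=6: π = [0.2277, 0.1931, 0.2079, 0.1738, 0.1974], E[r] = -0.5773, γ^t·E[r] = -0.306824, running G = -2.443823

G = -2.4438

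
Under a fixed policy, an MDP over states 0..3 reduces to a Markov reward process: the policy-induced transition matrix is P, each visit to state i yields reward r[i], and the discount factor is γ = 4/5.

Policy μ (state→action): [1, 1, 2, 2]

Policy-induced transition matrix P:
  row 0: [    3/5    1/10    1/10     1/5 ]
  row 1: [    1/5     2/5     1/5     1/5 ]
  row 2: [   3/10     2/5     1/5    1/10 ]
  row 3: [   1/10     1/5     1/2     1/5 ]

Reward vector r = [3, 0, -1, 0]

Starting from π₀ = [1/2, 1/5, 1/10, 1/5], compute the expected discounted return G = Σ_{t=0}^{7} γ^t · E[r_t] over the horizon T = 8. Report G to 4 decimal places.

G = 4.1111

t=0: π = [0.5000, 0.2000, 0.1000, 0.2000], E[r] = 1.4000, γ^t·E[r] = 1.400000, running G = 1.400000
t=1: π = [0.3900, 0.2100, 0.2100, 0.1900], E[r] = 0.9600, γ^t·E[r] = 0.768000, running G = 2.168000
t=2: π = [0.3580, 0.2450, 0.2180, 0.1790], E[r] = 0.8560, γ^t·E[r] = 0.547840, running G = 2.715840
t=3: π = [0.3471, 0.2568, 0.2179, 0.1782], E[r] = 0.8234, γ^t·E[r] = 0.421581, running G = 3.137421
t=4: π = [0.3428, 0.2602, 0.2188, 0.1782], E[r] = 0.8097, γ^t·E[r] = 0.331645, running G = 3.469066
t=5: π = [0.3412, 0.2615, 0.2192, 0.1781], E[r] = 0.8044, γ^t·E[r] = 0.263570, running G = 3.732636
t=6: π = [0.3406, 0.2620, 0.2193, 0.1781], E[r] = 0.8024, γ^t·E[r] = 0.210347, running G = 3.942983
t=7: π = [0.3404, 0.2622, 0.2194, 0.1781], E[r] = 0.8017, γ^t·E[r] = 0.168128, running G = 4.111111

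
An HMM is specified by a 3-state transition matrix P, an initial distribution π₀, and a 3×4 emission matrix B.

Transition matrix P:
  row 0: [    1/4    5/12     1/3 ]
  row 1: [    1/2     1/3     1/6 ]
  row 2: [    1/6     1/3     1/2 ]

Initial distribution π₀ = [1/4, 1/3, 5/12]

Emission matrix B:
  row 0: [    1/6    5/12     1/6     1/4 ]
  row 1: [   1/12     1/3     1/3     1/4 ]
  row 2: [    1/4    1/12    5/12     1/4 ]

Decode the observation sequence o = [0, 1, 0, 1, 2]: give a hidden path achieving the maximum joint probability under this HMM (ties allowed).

path = [2, 1, 0, 1, 1]

t=0: δ = [4.167e-02, 2.778e-02, 1.042e-01]  (obs o_0=0)
t=1: δ = [7.234e-03, 1.157e-02, 4.340e-03]  ψ = [2, 2, 2]  (obs o_1=1)
t=2: δ = [9.645e-04, 3.215e-04, 6.028e-04]  ψ = [1, 1, 0]  (obs o_2=0)
t=3: δ = [1.005e-04, 1.340e-04, 2.679e-05]  ψ = [0, 0, 0]  (obs o_3=1)
t=4: δ = [1.116e-05, 1.488e-05, 1.395e-05]  ψ = [1, 1, 0]  (obs o_4=2)
backtrack: best end state = 1; path = [2, 1, 0, 1, 1]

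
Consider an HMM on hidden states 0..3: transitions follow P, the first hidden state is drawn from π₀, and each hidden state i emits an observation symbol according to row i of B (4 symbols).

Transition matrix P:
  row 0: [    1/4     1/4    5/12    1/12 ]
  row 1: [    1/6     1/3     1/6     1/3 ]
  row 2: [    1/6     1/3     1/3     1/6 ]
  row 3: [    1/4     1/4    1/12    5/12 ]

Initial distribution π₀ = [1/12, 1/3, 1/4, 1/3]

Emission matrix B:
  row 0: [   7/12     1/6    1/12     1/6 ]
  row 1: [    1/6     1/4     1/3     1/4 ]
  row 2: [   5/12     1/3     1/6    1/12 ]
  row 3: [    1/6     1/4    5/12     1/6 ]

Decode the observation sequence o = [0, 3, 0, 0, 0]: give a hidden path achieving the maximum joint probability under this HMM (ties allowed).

t=0: δ = [4.861e-02, 5.556e-02, 1.042e-01, 5.556e-02]  (obs o_0=0)
t=1: δ = [2.894e-03, 8.681e-03, 2.894e-03, 3.858e-03]  ψ = [2, 2, 2, 3]  (obs o_1=3)
t=2: δ = [8.439e-04, 4.823e-04, 6.028e-04, 4.823e-04]  ψ = [1, 1, 1, 1]  (obs o_2=0)
t=3: δ = [1.231e-04, 3.516e-05, 1.465e-04, 3.349e-05]  ψ = [0, 0, 0, 3]  (obs o_3=0)
t=4: δ = [1.795e-05, 8.140e-06, 2.137e-05, 4.070e-06]  ψ = [0, 2, 0, 2]  (obs o_4=0)
backtrack: best end state = 2; path = [2, 1, 0, 0, 2]

path = [2, 1, 0, 0, 2]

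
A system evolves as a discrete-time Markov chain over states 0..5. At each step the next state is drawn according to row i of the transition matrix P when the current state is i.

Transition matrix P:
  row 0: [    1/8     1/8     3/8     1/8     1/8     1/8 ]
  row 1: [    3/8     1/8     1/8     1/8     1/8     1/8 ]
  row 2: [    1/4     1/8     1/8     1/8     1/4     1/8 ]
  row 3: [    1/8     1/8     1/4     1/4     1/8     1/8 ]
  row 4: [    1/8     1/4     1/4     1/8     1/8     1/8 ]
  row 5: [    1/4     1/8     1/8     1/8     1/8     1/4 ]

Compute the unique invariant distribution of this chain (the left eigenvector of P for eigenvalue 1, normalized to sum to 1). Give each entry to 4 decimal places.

π = [0.2055, 0.1440, 0.2132, 0.1429, 0.1516, 0.1429]

Balance equations π_j = Σ_i π_i·P[i][j]:
  π_0 = 1/8·π_0 + 3/8·π_1 + 1/4·π_2 + 1/8·π_3 + 1/8·π_4 + 1/4·π_5
  π_1 = 1/8·π_0 + 1/8·π_1 + 1/8·π_2 + 1/8·π_3 + 1/4·π_4 + 1/8·π_5
  π_2 = 3/8·π_0 + 1/8·π_1 + 1/8·π_2 + 1/4·π_3 + 1/4·π_4 + 1/8·π_5
  π_3 = 1/8·π_0 + 1/8·π_1 + 1/8·π_2 + 1/4·π_3 + 1/8·π_4 + 1/8·π_5
  π_4 = 1/8·π_0 + 1/8·π_1 + 1/4·π_2 + 1/8·π_3 + 1/8·π_4 + 1/8·π_5
  normalize: π_0 + π_1 + π_2 + π_3 + π_4 + π_5 = 1
Solving the linear system gives exactly π = [187/910, 131/910, 97/455, 1/7, 69/455, 1/7].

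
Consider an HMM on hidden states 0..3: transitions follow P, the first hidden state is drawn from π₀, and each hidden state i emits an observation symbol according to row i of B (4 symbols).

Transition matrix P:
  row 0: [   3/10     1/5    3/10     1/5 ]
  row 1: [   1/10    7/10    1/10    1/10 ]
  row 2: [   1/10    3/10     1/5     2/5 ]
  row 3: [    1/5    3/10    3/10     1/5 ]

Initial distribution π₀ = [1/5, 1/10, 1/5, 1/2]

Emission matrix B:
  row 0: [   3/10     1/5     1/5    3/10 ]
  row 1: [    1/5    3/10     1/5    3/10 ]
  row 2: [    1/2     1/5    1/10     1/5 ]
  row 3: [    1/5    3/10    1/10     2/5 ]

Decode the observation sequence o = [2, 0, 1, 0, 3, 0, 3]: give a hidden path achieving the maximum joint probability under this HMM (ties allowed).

t=0: δ = [4.000e-02, 2.000e-02, 2.000e-02, 5.000e-02]  (obs o_0=2)
t=1: δ = [3.600e-03, 3.000e-03, 7.500e-03, 2.000e-03]  ψ = [0, 3, 3, 3]  (obs o_1=0)
t=2: δ = [2.160e-04, 6.750e-04, 3.000e-04, 9.000e-04]  ψ = [0, 2, 2, 2]  (obs o_2=1)
t=3: δ = [5.400e-05, 9.450e-05, 1.350e-04, 3.600e-05]  ψ = [3, 1, 3, 3]  (obs o_3=0)
t=4: δ = [4.860e-06, 1.985e-05, 5.400e-06, 2.160e-05]  ψ = [0, 1, 2, 2]  (obs o_4=3)
t=5: δ = [1.296e-06, 2.778e-06, 3.240e-06, 8.640e-07]  ψ = [3, 1, 3, 3]  (obs o_5=0)
t=6: δ = [1.166e-07, 5.834e-07, 1.296e-07, 5.184e-07]  ψ = [0, 1, 2, 2]  (obs o_6=3)
backtrack: best end state = 1; path = [3, 2, 1, 1, 1, 1, 1]

path = [3, 2, 1, 1, 1, 1, 1]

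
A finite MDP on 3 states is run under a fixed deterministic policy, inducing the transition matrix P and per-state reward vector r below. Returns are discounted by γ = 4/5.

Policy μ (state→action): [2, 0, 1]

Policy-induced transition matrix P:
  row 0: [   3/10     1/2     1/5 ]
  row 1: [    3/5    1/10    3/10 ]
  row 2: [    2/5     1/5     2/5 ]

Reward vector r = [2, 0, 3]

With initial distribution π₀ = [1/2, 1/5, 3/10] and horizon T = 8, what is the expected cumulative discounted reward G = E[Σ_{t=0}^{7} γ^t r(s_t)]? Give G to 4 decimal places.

t=0: π = [0.5000, 0.2000, 0.3000], E[r] = 1.9000, γ^t·E[r] = 1.900000, running G = 1.900000
t=1: π = [0.3900, 0.3300, 0.2800], E[r] = 1.6200, γ^t·E[r] = 1.296000, running G = 3.196000
t=2: π = [0.4270, 0.2840, 0.2890], E[r] = 1.7210, γ^t·E[r] = 1.101440, running G = 4.297440
t=3: π = [0.4141, 0.2997, 0.2862], E[r] = 1.6868, γ^t·E[r] = 0.863642, running G = 5.161082
t=4: π = [0.4185, 0.2943, 0.2872], E[r] = 1.6987, γ^t·E[r] = 0.695783, running G = 5.856865
t=5: π = [0.4170, 0.2961, 0.2869], E[r] = 1.6946, γ^t·E[r] = 0.555287, running G = 6.412152
t=6: π = [0.4175, 0.2955, 0.2870], E[r] = 1.6960, γ^t·E[r] = 0.444600, running G = 6.856752
t=7: π = [0.4173, 0.2957, 0.2869], E[r] = 1.6955, γ^t·E[r] = 0.355578, running G = 7.212330

G = 7.2123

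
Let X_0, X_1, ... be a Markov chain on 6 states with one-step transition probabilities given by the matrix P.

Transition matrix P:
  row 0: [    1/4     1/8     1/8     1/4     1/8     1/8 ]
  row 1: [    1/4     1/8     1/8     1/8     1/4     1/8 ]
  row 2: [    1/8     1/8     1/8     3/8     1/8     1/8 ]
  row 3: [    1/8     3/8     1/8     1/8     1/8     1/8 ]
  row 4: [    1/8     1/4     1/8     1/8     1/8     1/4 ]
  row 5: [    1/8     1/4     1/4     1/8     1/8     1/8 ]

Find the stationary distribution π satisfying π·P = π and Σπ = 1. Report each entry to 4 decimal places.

π = [0.1725, 0.2074, 0.1430, 0.1823, 0.1509, 0.1439]

Balance equations π_j = Σ_i π_i·P[i][j]:
  π_0 = 1/4·π_0 + 1/4·π_1 + 1/8·π_2 + 1/8·π_3 + 1/8·π_4 + 1/8·π_5
  π_1 = 1/8·π_0 + 1/8·π_1 + 1/8·π_2 + 3/8·π_3 + 1/4·π_4 + 1/4·π_5
  π_2 = 1/8·π_0 + 1/8·π_1 + 1/8·π_2 + 1/8·π_3 + 1/8·π_4 + 1/4·π_5
  π_3 = 1/4·π_0 + 1/8·π_1 + 3/8·π_2 + 1/8·π_3 + 1/8·π_4 + 1/8·π_5
  π_4 = 1/8·π_0 + 1/4·π_1 + 1/8·π_2 + 1/8·π_3 + 1/8·π_4 + 1/8·π_5
  normalize: π_0 + π_1 + π_2 + π_3 + π_4 + π_5 = 1
Solving the linear system gives exactly π = [3224/18691, 3877/18691, 5345/37382, 6815/37382, 2821/18691, 2689/18691].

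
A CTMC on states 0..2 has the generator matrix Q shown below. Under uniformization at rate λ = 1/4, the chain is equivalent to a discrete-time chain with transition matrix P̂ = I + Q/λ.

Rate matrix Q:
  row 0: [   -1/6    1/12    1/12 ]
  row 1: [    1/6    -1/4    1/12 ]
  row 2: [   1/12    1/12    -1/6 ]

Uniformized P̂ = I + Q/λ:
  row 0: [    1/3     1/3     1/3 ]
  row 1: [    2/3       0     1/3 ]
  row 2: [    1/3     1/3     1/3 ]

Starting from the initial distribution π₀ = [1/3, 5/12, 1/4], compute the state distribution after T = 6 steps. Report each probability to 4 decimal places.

t=0: π = [0.3333, 0.4167, 0.2500]
t=1: π = [0.4722, 0.1944, 0.3333]
t=2: π = [0.3981, 0.2685, 0.3333]
t=3: π = [0.4228, 0.2438, 0.3333]
t=4: π = [0.4146, 0.2521, 0.3333]
t=5: π = [0.4174, 0.2493, 0.3333]
t=6: π = [0.4164, 0.2502, 0.3333]

π = [0.4164, 0.2502, 0.3333]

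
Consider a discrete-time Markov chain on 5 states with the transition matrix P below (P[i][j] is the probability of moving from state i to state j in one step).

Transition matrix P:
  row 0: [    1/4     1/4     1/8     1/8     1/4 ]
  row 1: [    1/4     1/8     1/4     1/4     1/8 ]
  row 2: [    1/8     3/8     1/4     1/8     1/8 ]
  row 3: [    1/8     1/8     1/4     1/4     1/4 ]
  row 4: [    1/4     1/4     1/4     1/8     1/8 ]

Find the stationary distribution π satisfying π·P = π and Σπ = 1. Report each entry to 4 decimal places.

π = [0.2000, 0.2277, 0.2250, 0.1754, 0.1719]

Balance equations π_j = Σ_i π_i·P[i][j]:
  π_0 = 1/4·π_0 + 1/4·π_1 + 1/8·π_2 + 1/8·π_3 + 1/4·π_4
  π_1 = 1/4·π_0 + 1/8·π_1 + 3/8·π_2 + 1/8·π_3 + 1/4·π_4
  π_2 = 1/8·π_0 + 1/4·π_1 + 1/4·π_2 + 1/4·π_3 + 1/4·π_4
  π_3 = 1/8·π_0 + 1/4·π_1 + 1/8·π_2 + 1/4·π_3 + 1/8·π_4
  normalize: π_0 + π_1 + π_2 + π_3 + π_4 = 1
Solving the linear system gives exactly π = [806/4031, 918/4031, 907/4031, 707/4031, 693/4031].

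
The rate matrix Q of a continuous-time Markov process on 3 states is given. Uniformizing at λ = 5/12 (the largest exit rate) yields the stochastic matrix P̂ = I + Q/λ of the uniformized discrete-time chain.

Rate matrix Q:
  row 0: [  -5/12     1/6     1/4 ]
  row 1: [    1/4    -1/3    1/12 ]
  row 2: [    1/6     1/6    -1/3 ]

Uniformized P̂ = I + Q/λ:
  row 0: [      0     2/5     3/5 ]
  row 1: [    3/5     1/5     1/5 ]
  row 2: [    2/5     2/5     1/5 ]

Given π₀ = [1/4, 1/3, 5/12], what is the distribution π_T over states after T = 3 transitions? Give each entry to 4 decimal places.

π = [0.3387, 0.3333, 0.3280]

t=0: π = [0.2500, 0.3333, 0.4167]
t=1: π = [0.3667, 0.3333, 0.3000]
t=2: π = [0.3200, 0.3333, 0.3467]
t=3: π = [0.3387, 0.3333, 0.3280]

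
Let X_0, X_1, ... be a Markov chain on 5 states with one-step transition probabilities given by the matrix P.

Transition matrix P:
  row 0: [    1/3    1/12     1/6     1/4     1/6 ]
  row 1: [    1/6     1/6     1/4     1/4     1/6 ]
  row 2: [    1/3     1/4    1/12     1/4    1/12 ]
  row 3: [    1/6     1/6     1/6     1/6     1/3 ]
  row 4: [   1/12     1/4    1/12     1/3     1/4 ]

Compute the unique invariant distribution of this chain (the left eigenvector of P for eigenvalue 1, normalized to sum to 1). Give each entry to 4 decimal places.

Balance equations π_j = Σ_i π_i·P[i][j]:
  π_0 = 1/3·π_0 + 1/6·π_1 + 1/3·π_2 + 1/6·π_3 + 1/12·π_4
  π_1 = 1/12·π_0 + 1/6·π_1 + 1/4·π_2 + 1/6·π_3 + 1/4·π_4
  π_2 = 1/6·π_0 + 1/4·π_1 + 1/12·π_2 + 1/6·π_3 + 1/12·π_4
  π_3 = 1/4·π_0 + 1/4·π_1 + 1/4·π_2 + 1/6·π_3 + 1/3·π_4
  normalize: π_0 + π_1 + π_2 + π_3 + π_4 = 1
Solving the linear system gives exactly π = [14/67, 710/3953, 598/3953, 977/3953, 842/3953].

π = [0.2090, 0.1796, 0.1513, 0.2472, 0.2130]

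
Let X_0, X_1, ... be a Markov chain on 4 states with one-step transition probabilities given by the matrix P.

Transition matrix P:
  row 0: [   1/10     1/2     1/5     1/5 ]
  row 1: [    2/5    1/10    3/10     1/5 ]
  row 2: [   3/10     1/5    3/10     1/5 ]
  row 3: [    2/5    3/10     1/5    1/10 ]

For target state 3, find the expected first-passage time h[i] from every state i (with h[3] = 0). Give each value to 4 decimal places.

h = [5.0000, 5.0000, 5.0000, 0.0000]

First-step conditioning: h[3] = 0; for i ≠ 3, h[i] = 1 + Σ_k P[i][k]·h[k].
  h[0] = 1 + 1/10·h[0] + 1/2·h[1] + 1/5·h[2]
  h[1] = 1 + 2/5·h[0] + 1/10·h[1] + 3/10·h[2]
  h[2] = 1 + 3/10·h[0] + 1/5·h[1] + 3/10·h[2]
Solving the 3×3 linear system over states ≠ 3 gives exactly h = [5, 5, 5, 0] (h[3] = 0 is the target).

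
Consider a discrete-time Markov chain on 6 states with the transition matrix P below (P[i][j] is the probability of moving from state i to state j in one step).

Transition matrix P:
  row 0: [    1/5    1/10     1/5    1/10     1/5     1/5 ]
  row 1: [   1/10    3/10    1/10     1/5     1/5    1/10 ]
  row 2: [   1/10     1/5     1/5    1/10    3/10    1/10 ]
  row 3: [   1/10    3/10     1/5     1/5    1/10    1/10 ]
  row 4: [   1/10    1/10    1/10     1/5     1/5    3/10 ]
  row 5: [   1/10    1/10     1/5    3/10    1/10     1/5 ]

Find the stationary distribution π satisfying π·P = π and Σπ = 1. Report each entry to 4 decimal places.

π = [0.1111, 0.1926, 0.1626, 0.1890, 0.1810, 0.1637]

Balance equations π_j = Σ_i π_i·P[i][j]:
  π_0 = 1/5·π_0 + 1/10·π_1 + 1/10·π_2 + 1/10·π_3 + 1/10·π_4 + 1/10·π_5
  π_1 = 1/10·π_0 + 3/10·π_1 + 1/5·π_2 + 3/10·π_3 + 1/10·π_4 + 1/10·π_5
  π_2 = 1/5·π_0 + 1/10·π_1 + 1/5·π_2 + 1/5·π_3 + 1/10·π_4 + 1/5·π_5
  π_3 = 1/10·π_0 + 1/5·π_1 + 1/10·π_2 + 1/5·π_3 + 1/5·π_4 + 3/10·π_5
  π_4 = 1/5·π_0 + 1/5·π_1 + 3/10·π_2 + 1/10·π_3 + 1/5·π_4 + 1/10·π_5
  normalize: π_0 + π_1 + π_2 + π_3 + π_4 + π_5 = 1
Solving the linear system gives exactly π = [1/9, 7250/37647, 2041/12549, 7115/37647, 6814/37647, 2054/12549].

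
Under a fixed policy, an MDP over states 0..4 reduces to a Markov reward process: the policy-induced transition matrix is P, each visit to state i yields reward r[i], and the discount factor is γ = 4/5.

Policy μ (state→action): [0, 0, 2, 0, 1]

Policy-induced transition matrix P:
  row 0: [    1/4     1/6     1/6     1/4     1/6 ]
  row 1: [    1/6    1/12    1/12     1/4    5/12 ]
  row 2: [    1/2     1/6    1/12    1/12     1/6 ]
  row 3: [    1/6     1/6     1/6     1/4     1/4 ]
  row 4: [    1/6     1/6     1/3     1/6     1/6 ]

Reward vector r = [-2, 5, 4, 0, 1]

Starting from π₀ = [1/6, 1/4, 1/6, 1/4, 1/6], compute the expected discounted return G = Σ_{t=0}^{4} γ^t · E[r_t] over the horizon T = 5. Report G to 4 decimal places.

G = 4.5701

t=0: π = [0.1667, 0.2500, 0.1667, 0.2500, 0.1667], E[r] = 1.7500, γ^t·E[r] = 1.750000, running G = 1.750000
t=1: π = [0.2361, 0.1458, 0.1597, 0.2083, 0.2500], E[r] = 1.1458, γ^t·E[r] = 0.916667, running G = 2.666667
t=2: π = [0.2396, 0.1545, 0.1829, 0.2025, 0.2205], E[r] = 1.2454, γ^t·E[r] = 0.797037, running G = 3.463704
t=3: π = [0.2476, 0.1538, 0.1753, 0.2011, 0.2222], E[r] = 1.1971, γ^t·E[r] = 0.612938, running G = 4.076642
t=4: π = [0.2457, 0.1539, 0.1763, 0.2023, 0.2219], E[r] = 1.2048, γ^t·E[r] = 0.493467, running G = 4.570109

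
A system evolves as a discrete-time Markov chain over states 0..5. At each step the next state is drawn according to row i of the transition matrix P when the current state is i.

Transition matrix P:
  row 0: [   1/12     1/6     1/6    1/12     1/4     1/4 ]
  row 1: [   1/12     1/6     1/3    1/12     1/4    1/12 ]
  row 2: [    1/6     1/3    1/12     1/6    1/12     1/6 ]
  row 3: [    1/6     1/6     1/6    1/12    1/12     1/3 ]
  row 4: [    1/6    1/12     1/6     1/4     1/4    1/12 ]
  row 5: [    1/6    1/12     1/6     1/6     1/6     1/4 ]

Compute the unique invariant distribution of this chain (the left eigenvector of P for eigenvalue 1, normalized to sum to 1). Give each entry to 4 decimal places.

Balance equations π_j = Σ_i π_i·P[i][j]:
  π_0 = 1/12·π_0 + 1/12·π_1 + 1/6·π_2 + 1/6·π_3 + 1/6·π_4 + 1/6·π_5
  π_1 = 1/6·π_0 + 1/6·π_1 + 1/3·π_2 + 1/6·π_3 + 1/12·π_4 + 1/12·π_5
  π_2 = 1/6·π_0 + 1/3·π_1 + 1/12·π_2 + 1/6·π_3 + 1/6·π_4 + 1/6·π_5
  π_3 = 1/12·π_0 + 1/12·π_1 + 1/6·π_2 + 1/12·π_3 + 1/4·π_4 + 1/6·π_5
  π_4 = 1/4·π_0 + 1/4·π_1 + 1/12·π_2 + 1/12·π_3 + 1/4·π_4 + 1/6·π_5
  normalize: π_0 + π_1 + π_2 + π_3 + π_4 + π_5 = 1
Solving the linear system gives exactly π = [18337/129961, 1657/9997, 23308/129961, 18729/129961, 23433/129961, 24613/129961].

π = [0.1411, 0.1657, 0.1793, 0.1441, 0.1803, 0.1894]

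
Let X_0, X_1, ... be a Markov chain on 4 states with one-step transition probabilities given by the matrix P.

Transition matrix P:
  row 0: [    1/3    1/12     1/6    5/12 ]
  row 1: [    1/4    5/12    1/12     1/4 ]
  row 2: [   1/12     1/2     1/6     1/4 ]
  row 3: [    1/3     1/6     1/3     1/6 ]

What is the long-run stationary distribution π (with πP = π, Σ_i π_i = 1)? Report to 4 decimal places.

π = [0.2631, 0.2769, 0.1888, 0.2712]

Balance equations π_j = Σ_i π_i·P[i][j]:
  π_0 = 1/3·π_0 + 1/4·π_1 + 1/12·π_2 + 1/3·π_3
  π_1 = 1/12·π_0 + 5/12·π_1 + 1/2·π_2 + 1/6·π_3
  π_2 = 1/6·π_0 + 1/12·π_1 + 1/6·π_2 + 1/3·π_3
  normalize: π_0 + π_1 + π_2 + π_3 = 1
Solving the linear system gives exactly π = [418/1589, 440/1589, 300/1589, 431/1589].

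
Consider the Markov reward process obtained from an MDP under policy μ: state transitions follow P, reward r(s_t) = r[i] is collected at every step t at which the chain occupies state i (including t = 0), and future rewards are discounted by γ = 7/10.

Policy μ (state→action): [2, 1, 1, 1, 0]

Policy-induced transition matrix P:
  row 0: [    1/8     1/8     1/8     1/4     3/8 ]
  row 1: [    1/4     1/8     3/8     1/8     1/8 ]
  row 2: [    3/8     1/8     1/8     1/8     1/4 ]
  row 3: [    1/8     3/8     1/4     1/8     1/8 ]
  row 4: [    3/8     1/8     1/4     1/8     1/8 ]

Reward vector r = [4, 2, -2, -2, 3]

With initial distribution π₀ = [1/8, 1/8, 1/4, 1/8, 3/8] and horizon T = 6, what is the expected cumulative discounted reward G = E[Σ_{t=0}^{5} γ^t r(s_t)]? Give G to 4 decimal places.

G = 3.6111

t=0: π = [0.1250, 0.1250, 0.2500, 0.1250, 0.3750], E[r] = 1.1250, γ^t·E[r] = 1.125000, running G = 1.125000
t=1: π = [0.2969, 0.1563, 0.2188, 0.1406, 0.1875], E[r] = 1.3438, γ^t·E[r] = 0.940625, running G = 2.065625
t=2: π = [0.2461, 0.1602, 0.2051, 0.1621, 0.2266], E[r] = 1.2500, γ^t·E[r] = 0.612500, running G = 2.678125
t=3: π = [0.2529, 0.1655, 0.2136, 0.1558, 0.2122], E[r] = 1.2405, γ^t·E[r] = 0.425484, running G = 3.103609
t=4: π = [0.2521, 0.1639, 0.2124, 0.1566, 0.2149], E[r] = 1.2433, γ^t·E[r] = 0.298506, running G = 3.402115
t=5: π = [0.2523, 0.1642, 0.2124, 0.1565, 0.2146], E[r] = 1.2434, γ^t·E[r] = 0.208984, running G = 3.611099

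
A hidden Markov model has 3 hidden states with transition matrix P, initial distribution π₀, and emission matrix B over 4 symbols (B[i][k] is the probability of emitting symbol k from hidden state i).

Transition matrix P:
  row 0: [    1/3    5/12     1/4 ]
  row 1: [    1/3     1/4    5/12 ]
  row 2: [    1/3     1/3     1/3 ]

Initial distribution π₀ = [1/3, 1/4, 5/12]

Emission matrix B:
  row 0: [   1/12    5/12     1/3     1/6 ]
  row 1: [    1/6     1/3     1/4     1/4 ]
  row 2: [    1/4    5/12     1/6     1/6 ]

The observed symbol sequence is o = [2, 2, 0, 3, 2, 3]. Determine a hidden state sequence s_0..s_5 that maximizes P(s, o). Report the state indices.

t=0: δ = [1.111e-01, 6.250e-02, 6.944e-02]  (obs o_0=2)
t=1: δ = [1.235e-02, 1.157e-02, 4.630e-03]  ψ = [0, 0, 0]  (obs o_1=2)
t=2: δ = [3.429e-04, 8.573e-04, 1.206e-03]  ψ = [0, 0, 1]  (obs o_2=0)
t=3: δ = [6.698e-05, 1.005e-04, 6.698e-05]  ψ = [2, 2, 2]  (obs o_3=3)
t=4: δ = [1.116e-05, 6.977e-06, 6.977e-06]  ψ = [1, 0, 1]  (obs o_4=2)
t=5: δ = [6.202e-07, 1.163e-06, 4.845e-07]  ψ = [0, 0, 1]  (obs o_5=3)
backtrack: best end state = 1; path = [0, 1, 2, 1, 0, 1]

path = [0, 1, 2, 1, 0, 1]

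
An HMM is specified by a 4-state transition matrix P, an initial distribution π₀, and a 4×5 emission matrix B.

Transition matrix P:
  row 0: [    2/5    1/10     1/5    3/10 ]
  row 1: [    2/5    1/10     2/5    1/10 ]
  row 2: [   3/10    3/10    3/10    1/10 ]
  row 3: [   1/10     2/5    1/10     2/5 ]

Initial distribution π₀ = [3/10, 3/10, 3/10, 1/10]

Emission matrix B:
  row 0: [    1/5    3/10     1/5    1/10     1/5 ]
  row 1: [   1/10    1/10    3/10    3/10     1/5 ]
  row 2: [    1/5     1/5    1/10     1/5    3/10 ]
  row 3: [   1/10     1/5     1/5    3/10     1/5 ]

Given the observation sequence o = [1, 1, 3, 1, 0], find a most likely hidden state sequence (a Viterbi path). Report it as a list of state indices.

path = [0, 3, 1, 0, 0]

t=0: δ = [9.000e-02, 3.000e-02, 6.000e-02, 2.000e-02]  (obs o_0=1)
t=1: δ = [1.080e-02, 1.800e-03, 3.600e-03, 5.400e-03]  ψ = [0, 2, 0, 0]  (obs o_1=1)
t=2: δ = [4.320e-04, 6.480e-04, 4.320e-04, 9.720e-04]  ψ = [0, 3, 0, 0]  (obs o_2=3)
t=3: δ = [7.776e-05, 3.888e-05, 5.184e-05, 7.776e-05]  ψ = [1, 3, 1, 3]  (obs o_3=1)
t=4: δ = [6.221e-06, 3.110e-06, 3.110e-06, 3.110e-06]  ψ = [0, 3, 0, 3]  (obs o_4=0)
backtrack: best end state = 0; path = [0, 3, 1, 0, 0]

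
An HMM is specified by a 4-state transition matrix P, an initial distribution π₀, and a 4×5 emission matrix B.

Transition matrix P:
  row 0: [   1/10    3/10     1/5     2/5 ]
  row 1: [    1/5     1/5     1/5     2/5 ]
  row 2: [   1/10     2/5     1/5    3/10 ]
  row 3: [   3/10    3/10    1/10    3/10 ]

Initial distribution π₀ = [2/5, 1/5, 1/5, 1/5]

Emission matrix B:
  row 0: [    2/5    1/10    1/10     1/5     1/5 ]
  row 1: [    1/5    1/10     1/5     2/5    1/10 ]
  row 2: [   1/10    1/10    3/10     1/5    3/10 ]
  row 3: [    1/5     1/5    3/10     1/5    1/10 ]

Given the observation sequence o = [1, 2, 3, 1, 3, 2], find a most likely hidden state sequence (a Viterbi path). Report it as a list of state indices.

path = [0, 3, 1, 3, 1, 3]

t=0: δ = [4.000e-02, 2.000e-02, 2.000e-02, 4.000e-02]  (obs o_0=1)
t=1: δ = [1.200e-03, 2.400e-03, 2.400e-03, 4.800e-03]  ψ = [3, 0, 0, 0]  (obs o_1=2)
t=2: δ = [2.880e-04, 5.760e-04, 9.600e-05, 2.880e-04]  ψ = [3, 3, 1, 3]  (obs o_2=3)
t=3: δ = [1.152e-05, 1.152e-05, 1.152e-05, 4.608e-05]  ψ = [1, 1, 1, 1]  (obs o_3=1)
t=4: δ = [2.765e-06, 5.530e-06, 9.216e-07, 2.765e-06]  ψ = [3, 3, 3, 3]  (obs o_4=3)
t=5: δ = [1.106e-07, 2.212e-07, 3.318e-07, 6.636e-07]  ψ = [1, 1, 1, 1]  (obs o_5=2)
backtrack: best end state = 3; path = [0, 3, 1, 3, 1, 3]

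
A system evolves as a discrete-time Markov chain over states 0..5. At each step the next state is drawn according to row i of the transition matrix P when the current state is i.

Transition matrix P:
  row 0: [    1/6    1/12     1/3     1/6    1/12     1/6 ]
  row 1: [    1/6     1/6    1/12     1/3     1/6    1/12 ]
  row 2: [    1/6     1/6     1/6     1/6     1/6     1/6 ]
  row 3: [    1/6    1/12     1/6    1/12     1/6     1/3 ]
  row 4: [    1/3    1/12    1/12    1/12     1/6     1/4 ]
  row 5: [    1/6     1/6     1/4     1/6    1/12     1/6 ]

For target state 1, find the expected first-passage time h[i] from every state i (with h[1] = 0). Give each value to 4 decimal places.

First-step conditioning: h[1] = 0; for i ≠ 1, h[i] = 1 + Σ_k P[i][k]·h[k].
  h[0] = 1 + 1/6·h[0] + 1/3·h[2] + 1/6·h[3] + 1/12·h[4] + 1/6·h[5]
  h[2] = 1 + 1/6·h[0] + 1/6·h[2] + 1/6·h[3] + 1/6·h[4] + 1/6·h[5]
  h[3] = 1 + 1/6·h[0] + 1/6·h[2] + 1/12·h[3] + 1/6·h[4] + 1/3·h[5]
  h[4] = 1 + 1/3·h[0] + 1/12·h[2] + 1/12·h[3] + 1/6·h[4] + 1/4·h[5]
  h[5] = 1 + 1/6·h[0] + 1/4·h[2] + 1/6·h[3] + 1/12·h[4] + 1/6·h[5]
Solving the 5×5 linear system over states ≠ 1 gives exactly h = [21126/2509, 0, 137448/17563, 147864/17563, 21384/2509, 136428/17563] (h[1] = 0 is the target).

h = [8.4201, 0.0000, 7.8260, 8.4191, 8.5229, 7.7679]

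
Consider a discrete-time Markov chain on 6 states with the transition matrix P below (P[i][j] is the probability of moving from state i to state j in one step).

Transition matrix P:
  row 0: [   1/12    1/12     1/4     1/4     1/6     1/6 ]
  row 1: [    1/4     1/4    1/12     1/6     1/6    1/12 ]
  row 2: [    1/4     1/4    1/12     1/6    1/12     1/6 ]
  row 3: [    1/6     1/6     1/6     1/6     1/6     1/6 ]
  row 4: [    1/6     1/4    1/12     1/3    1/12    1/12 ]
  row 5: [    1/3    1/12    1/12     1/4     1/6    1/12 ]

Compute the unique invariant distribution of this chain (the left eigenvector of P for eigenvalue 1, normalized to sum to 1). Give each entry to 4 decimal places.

Balance equations π_j = Σ_i π_i·P[i][j]:
  π_0 = 1/12·π_0 + 1/4·π_1 + 1/4·π_2 + 1/6·π_3 + 1/6·π_4 + 1/3·π_5
  π_1 = 1/12·π_0 + 1/4·π_1 + 1/4·π_2 + 1/6·π_3 + 1/4·π_4 + 1/12·π_5
  π_2 = 1/4·π_0 + 1/12·π_1 + 1/12·π_2 + 1/6·π_3 + 1/12·π_4 + 1/12·π_5
  π_3 = 1/4·π_0 + 1/6·π_1 + 1/6·π_2 + 1/6·π_3 + 1/3·π_4 + 1/4·π_5
  π_4 = 1/6·π_0 + 1/6·π_1 + 1/12·π_2 + 1/6·π_3 + 1/12·π_4 + 1/6·π_5
  normalize: π_0 + π_1 + π_2 + π_3 + π_4 + π_5 = 1
Solving the linear system gives exactly π = [30824/155911, 27654/155911, 20960/155911, 33961/155911, 22374/155911, 20138/155911].

π = [0.1977, 0.1774, 0.1344, 0.2178, 0.1435, 0.1292]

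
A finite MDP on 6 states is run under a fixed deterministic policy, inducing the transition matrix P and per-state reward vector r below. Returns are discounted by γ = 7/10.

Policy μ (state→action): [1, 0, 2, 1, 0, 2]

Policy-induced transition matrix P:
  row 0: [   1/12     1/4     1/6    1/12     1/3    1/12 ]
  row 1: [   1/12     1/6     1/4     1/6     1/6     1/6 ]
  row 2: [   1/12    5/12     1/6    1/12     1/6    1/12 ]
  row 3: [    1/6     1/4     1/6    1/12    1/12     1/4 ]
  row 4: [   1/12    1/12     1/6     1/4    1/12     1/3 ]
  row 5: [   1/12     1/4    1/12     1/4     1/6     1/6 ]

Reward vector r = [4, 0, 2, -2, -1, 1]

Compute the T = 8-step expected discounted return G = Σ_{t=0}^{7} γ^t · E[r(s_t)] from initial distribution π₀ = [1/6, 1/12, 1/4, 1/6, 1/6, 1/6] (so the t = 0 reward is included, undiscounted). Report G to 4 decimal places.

t=0: π = [0.1667, 0.0833, 0.2500, 0.1667, 0.1667, 0.1667], E[r] = 0.8333, γ^t·E[r] = 0.833333, running G = 0.833333
t=1: π = [0.0972, 0.2569, 0.1597, 0.1458, 0.1667, 0.1736], E[r] = 0.4236, γ^t·E[r] = 0.296528, running G = 1.129861
t=2: π = [0.0955, 0.2274, 0.1736, 0.1615, 0.1568, 0.1852], E[r] = 0.4346, γ^t·E[r] = 0.212957, running G = 1.342818
t=3: π = [0.0968, 0.2338, 0.1702, 0.1593, 0.1561, 0.1838], E[r] = 0.4367, γ^t·E[r] = 0.149798, running G = 1.492616
t=4: π = [0.0966, 0.2329, 0.1708, 0.1595, 0.1565, 0.1837], E[r] = 0.4363, γ^t·E[r] = 0.104766, running G = 1.597382
t=5: π = [0.0966, 0.2330, 0.1708, 0.1594, 0.1564, 0.1838], E[r] = 0.4365, γ^t·E[r] = 0.073355, running G = 1.670736
t=6: π = [0.0966, 0.2330, 0.1708, 0.1594, 0.1564, 0.1837], E[r] = 0.4364, γ^t·E[r] = 0.051345, running G = 1.722081
t=7: π = [0.0966, 0.2330, 0.1708, 0.1594, 0.1564, 0.1837], E[r] = 0.4364, γ^t·E[r] = 0.035942, running G = 1.758023

G = 1.7580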